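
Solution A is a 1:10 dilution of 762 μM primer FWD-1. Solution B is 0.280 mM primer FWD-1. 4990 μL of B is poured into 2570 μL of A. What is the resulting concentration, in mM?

0.211 mM

C_A = 762 μM / 10 = 76.2 μM.
C_B = 0.280 mM = 280 μM.
C_mix = (C_A·V_A + C_B·V_B)/(V_A + V_B) = (76.2×2570 + 280×4990) / 7560 = 211 μM = 0.211 mM.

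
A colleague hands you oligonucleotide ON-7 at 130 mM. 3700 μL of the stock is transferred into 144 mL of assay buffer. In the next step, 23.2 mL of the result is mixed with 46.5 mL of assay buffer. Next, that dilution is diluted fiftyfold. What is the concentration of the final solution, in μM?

Overall dilution factor = 39.92 × 3.004 × 50 = 5996.
130 mM / 5996 = 0.0217 mM = 21.7 μM.

21.7 μM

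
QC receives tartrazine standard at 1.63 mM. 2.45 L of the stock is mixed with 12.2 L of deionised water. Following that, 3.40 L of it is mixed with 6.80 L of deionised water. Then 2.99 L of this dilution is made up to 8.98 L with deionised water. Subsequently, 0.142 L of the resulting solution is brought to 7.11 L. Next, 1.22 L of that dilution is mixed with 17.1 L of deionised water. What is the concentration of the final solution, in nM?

Overall dilution factor = 5.980 × 3 × 3.003 × 50.07 × 15.02 = 4.05 × 10⁴.
1.63 mM / 4.05 × 10⁴ = 4.02 × 10⁻⁵ mM = 40.2 nM.

40.2 nM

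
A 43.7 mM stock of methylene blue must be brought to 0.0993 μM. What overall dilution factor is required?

Factor = C₀/C_target = 43.7 mM / 0.0993 μM = 4.40 × 10⁵.

4.40 × 10⁵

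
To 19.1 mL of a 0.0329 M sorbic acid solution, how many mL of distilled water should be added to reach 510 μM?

1210 mL

510 μM = 5.10 × 10⁻⁴ M.
V₂ = C₁V₁/C₂ = 0.0329 × 19.1 / 5.10 × 10⁻⁴ = 1232 mL.
Diluent to add = V₂ − V₁ = 1232 − 19.1 = 1210 mL.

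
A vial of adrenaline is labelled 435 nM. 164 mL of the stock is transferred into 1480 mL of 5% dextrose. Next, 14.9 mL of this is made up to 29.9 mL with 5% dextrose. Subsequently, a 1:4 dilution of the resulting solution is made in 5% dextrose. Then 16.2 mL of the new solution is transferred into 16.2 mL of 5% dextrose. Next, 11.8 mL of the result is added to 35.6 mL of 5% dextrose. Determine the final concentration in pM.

Overall dilution factor = 10.02 × 2.007 × 4 × 2 × 4.017 = 646.
435 nM / 646 = 0.673 nM = 673 pM.

673 pM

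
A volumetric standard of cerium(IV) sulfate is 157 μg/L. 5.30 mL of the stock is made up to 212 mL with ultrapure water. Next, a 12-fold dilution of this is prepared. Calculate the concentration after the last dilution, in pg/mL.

327 pg/mL

Overall dilution factor = 40 × 12 = 480.
157 μg/L / 480 = 0.327 μg/L = 327 pg/mL.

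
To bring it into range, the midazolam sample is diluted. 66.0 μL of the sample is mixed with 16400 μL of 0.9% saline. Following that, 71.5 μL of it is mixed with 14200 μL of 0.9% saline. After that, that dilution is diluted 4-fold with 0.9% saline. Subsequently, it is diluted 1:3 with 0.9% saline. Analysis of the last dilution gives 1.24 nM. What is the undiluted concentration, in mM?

Overall dilution factor = 249.5 × 199.6 × 4 × 3 = 5.98 × 10⁵.
Original = 1.24 nM × 5.98 × 10⁵ = 7.41 × 10⁵ nM = 0.741 mM.

0.741 mM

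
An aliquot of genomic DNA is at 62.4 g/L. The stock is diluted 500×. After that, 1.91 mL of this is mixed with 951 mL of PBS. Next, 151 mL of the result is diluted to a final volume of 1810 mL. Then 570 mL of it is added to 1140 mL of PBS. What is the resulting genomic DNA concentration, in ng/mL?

Overall dilution factor = 500 × 498.9 × 11.99 × 3 = 8.97 × 10⁶.
62.4 g/L / 8.97 × 10⁶ = 6.96 × 10⁻⁶ g/L = 6.96 ng/mL.

6.96 ng/mL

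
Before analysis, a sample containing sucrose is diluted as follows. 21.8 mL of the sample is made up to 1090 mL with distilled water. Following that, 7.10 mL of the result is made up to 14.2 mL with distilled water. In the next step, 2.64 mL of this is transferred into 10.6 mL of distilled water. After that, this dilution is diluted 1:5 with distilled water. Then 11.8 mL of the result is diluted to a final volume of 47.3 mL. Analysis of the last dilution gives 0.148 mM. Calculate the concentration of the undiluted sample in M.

1.49 M

Overall dilution factor = 50 × 2 × 5.015 × 5 × 4.008 = 1.01 × 10⁴.
Original = 0.148 mM × 1.01 × 10⁴ = 1488 mM = 1.49 M.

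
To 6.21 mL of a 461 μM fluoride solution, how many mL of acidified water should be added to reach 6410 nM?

440 mL

6410 nM = 6.41 μM.
V₂ = C₁V₁/C₂ = 461 × 6.21 / 6.41 = 447 mL.
Diluent to add = V₂ − V₁ = 447 − 6.21 = 440 mL.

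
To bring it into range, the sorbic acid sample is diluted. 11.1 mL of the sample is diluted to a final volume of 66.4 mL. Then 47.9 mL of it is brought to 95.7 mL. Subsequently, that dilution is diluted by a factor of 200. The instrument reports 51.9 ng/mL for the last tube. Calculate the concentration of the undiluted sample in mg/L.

124 mg/L

Overall dilution factor = 5.982 × 1.998 × 200 = 2390.
Original = 51.9 ng/mL × 2390 = 1.24 × 10⁵ ng/mL = 124 mg/L.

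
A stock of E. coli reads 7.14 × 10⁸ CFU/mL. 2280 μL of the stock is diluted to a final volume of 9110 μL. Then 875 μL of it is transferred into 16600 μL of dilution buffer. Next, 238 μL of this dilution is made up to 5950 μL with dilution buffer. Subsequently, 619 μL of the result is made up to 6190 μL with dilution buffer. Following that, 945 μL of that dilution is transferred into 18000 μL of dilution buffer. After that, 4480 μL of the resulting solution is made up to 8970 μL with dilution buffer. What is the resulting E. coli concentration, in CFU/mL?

892 CFU/mL

Overall dilution factor = 3.996 × 19.97 × 25 × 10 × 20.05 × 2.002 = 8.01 × 10⁵.
7.14 × 10⁸ CFU/mL / 8.01 × 10⁵ = 892 CFU/mL.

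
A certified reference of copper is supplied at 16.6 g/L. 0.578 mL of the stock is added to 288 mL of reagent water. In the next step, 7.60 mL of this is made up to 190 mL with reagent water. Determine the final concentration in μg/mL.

1.33 μg/mL

Overall dilution factor = 499.3 × 25 = 1.25 × 10⁴.
16.6 g/L / 1.25 × 10⁴ = 1.33 × 10⁻³ g/L = 1.33 μg/mL.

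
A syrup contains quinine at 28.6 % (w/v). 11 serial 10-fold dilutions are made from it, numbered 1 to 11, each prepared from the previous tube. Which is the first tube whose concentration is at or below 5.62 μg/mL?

Tube n has concentration 28.6 % (w/v) / 10ⁿ.
Need 10ⁿ ≥ 28.6 % (w/v) / 5.62 μg/mL = 5.09 × 10⁴, so n ≥ 4.71.
First such tube: n = 5.

tube 5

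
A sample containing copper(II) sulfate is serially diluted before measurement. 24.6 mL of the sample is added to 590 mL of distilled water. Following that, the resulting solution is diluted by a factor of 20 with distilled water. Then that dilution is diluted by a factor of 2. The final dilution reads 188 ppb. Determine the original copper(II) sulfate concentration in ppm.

Overall dilution factor = 24.98 × 20 × 2 = 999.
Original = 188 ppb × 999 = 1.88 × 10⁵ ppb = 188 ppm.

188 ppm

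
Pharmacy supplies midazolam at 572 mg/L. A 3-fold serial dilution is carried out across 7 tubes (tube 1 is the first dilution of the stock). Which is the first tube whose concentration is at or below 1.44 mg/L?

Tube n has concentration 572 mg/L / 3ⁿ.
Need 3ⁿ ≥ 572 mg/L / 1.44 mg/L = 397, so n ≥ 5.45.
First such tube: n = 6.

tube 6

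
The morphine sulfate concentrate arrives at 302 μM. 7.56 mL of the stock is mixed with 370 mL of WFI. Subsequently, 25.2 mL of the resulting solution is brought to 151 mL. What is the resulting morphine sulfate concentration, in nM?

1010 nM

Overall dilution factor = 49.94 × 5.992 = 299.
302 μM / 299 = 1.01 μM = 1010 nM.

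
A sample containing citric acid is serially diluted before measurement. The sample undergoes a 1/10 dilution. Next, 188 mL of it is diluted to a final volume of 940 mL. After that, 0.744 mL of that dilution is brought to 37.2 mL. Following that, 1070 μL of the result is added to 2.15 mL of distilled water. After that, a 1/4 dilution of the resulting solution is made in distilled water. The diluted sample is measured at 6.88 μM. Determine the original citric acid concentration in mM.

Overall dilution factor = 10 × 5 × 50 × 3.009 × 4 = 3.01 × 10⁴.
Original = 6.88 μM × 3.01 × 10⁴ = 2.07 × 10⁵ μM = 207 mM.

207 mM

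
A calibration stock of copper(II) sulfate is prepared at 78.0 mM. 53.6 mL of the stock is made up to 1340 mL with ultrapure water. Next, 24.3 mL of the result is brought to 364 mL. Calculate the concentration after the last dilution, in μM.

Overall dilution factor = 25 × 14.98 = 374.
78.0 mM / 374 = 0.208 mM = 208 μM.

208 μM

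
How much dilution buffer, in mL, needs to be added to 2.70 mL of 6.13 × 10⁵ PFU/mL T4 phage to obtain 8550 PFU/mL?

V₂ = C₁V₁/C₂ = 6.13 × 10⁵ × 2.70 / 8550 = 194 mL.
Diluent to add = V₂ − V₁ = 194 − 2.70 = 191 mL.

191 mL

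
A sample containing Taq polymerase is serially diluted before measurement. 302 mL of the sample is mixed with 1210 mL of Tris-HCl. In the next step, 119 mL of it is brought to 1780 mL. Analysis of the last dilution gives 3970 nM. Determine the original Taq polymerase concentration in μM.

297 μM

Overall dilution factor = 5.007 × 14.96 = 74.9.
Original = 3970 nM × 74.9 = 2.97 × 10⁵ nM = 297 μM.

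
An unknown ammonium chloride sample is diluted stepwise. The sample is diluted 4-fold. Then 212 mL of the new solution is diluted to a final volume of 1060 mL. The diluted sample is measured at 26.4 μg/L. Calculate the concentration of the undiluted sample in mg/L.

Overall dilution factor = 4 × 5 = 20.0.
Original = 26.4 μg/L × 20.0 = 528 μg/L = 0.528 mg/L.

0.528 mg/L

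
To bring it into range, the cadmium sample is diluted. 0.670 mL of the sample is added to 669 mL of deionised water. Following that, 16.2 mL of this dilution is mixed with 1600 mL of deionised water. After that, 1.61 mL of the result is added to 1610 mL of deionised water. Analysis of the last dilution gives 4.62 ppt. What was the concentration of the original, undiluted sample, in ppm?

Overall dilution factor = 999.5 × 99.77 × 1001 = 9.98 × 10⁷.
Original = 4.62 ppt × 9.98 × 10⁷ = 4.61 × 10⁸ ppt = 461 ppm.

461 ppm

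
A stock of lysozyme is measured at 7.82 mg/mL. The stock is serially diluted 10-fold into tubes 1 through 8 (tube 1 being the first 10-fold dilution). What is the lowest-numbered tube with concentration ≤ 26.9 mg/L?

Tube n has concentration 7.82 mg/mL / 10ⁿ.
Need 10ⁿ ≥ 7.82 mg/mL / 26.9 mg/L = 291, so n ≥ 2.46.
First such tube: n = 3.

tube 3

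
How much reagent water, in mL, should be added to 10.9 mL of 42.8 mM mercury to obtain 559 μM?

559 μM = 0.559 mM.
V₂ = C₁V₁/C₂ = 42.8 × 10.9 / 0.559 = 835 mL.
Diluent to add = V₂ − V₁ = 835 − 10.9 = 824 mL.

824 mL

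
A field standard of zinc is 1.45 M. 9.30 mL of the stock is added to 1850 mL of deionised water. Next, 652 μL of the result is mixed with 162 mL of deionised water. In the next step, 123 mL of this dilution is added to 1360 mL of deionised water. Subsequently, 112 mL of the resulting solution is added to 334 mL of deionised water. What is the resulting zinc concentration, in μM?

0.606 μM

Overall dilution factor = 199.9 × 249.5 × 12.06 × 3.982 = 2.39 × 10⁶.
1.45 M / 2.39 × 10⁶ = 6.06 × 10⁻⁷ M = 0.606 μM.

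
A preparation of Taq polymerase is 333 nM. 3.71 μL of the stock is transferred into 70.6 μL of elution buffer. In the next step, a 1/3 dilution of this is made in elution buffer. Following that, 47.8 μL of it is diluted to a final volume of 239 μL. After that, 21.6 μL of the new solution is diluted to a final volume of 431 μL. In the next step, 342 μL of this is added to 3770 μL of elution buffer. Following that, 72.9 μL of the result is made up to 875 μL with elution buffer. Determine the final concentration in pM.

Overall dilution factor = 20.03 × 3 × 5 × 19.95 × 12.02 × 12.00 = 8.65 × 10⁵.
333 nM / 8.65 × 10⁵ = 3.85 × 10⁻⁴ nM = 0.385 pM.

0.385 pM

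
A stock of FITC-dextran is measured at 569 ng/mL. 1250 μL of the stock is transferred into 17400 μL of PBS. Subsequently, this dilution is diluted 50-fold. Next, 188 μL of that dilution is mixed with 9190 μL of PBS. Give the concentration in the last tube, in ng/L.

15.3 ng/L

Overall dilution factor = 14.92 × 50 × 49.88 = 3.72 × 10⁴.
569 ng/mL / 3.72 × 10⁴ = 0.0153 ng/mL = 15.3 ng/L.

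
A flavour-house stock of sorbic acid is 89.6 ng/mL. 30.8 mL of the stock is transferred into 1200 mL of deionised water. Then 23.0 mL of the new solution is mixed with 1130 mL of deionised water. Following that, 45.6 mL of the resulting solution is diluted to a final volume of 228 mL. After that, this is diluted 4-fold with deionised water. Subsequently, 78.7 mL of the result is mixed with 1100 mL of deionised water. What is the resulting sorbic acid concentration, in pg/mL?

0.149 pg/mL

Overall dilution factor = 39.96 × 50.13 × 5 × 4 × 14.98 = 6.00 × 10⁵.
89.6 ng/mL / 6.00 × 10⁵ = 1.49 × 10⁻⁴ ng/mL = 0.149 pg/mL.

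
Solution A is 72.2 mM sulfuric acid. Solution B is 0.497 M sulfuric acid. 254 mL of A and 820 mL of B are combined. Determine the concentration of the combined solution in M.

C_B = 0.497 M = 497 mM.
C_mix = (C_A·V_A + C_B·V_B)/(V_A + V_B) = (72.2×254 + 497×820) / 1074 = 397 mM = 0.397 M.

0.397 M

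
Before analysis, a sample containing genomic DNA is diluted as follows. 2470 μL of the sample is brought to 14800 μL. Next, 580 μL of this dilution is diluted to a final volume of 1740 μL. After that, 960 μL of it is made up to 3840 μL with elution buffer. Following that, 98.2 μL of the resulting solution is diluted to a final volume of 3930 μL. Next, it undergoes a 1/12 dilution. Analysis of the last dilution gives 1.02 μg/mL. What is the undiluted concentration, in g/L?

35.2 g/L

Overall dilution factor = 5.992 × 3 × 4 × 40.02 × 12 = 3.45 × 10⁴.
Original = 1.02 μg/mL × 3.45 × 10⁴ = 3.52 × 10⁴ μg/mL = 35.2 g/L.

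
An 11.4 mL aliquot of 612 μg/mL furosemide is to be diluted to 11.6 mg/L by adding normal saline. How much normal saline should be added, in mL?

590 mL

11.6 mg/L = 11.6 μg/mL.
V₂ = C₁V₁/C₂ = 612 × 11.4 / 11.6 = 601 mL.
Diluent to add = V₂ − V₁ = 601 − 11.4 = 590 mL.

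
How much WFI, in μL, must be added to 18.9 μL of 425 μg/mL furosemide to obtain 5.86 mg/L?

5.86 mg/L = 5.86 μg/mL.
V₂ = C₁V₁/C₂ = 425 × 18.9 / 5.86 = 1371 μL.
Diluent to add = V₂ − V₁ = 1371 − 18.9 = 1350 μL.

1350 μL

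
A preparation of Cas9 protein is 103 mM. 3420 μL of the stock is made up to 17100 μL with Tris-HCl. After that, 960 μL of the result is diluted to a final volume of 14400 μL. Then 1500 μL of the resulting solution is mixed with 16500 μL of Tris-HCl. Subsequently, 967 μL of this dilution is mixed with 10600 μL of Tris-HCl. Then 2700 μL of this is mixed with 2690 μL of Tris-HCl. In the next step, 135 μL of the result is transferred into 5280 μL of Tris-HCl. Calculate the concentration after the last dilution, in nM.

119 nM

Overall dilution factor = 5 × 15 × 12 × 11.96 × 1.996 × 40.11 = 8.62 × 10⁵.
103 mM / 8.62 × 10⁵ = 1.19 × 10⁻⁴ mM = 119 nM.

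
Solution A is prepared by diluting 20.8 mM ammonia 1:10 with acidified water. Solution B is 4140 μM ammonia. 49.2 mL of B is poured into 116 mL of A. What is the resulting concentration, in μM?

2690 μM

C_A = 20.8 mM / 10 = 2.08 mM.
C_B = 4140 μM = 4.14 mM.
C_mix = (C_A·V_A + C_B·V_B)/(V_A + V_B) = (2.08×116 + 4.14×49.2) / 165.2 = 2.69 mM = 2690 μM.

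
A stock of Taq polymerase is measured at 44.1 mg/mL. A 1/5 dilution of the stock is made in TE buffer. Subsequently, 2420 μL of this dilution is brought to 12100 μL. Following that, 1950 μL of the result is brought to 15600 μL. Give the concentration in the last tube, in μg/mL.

Overall dilution factor = 5 × 5 × 8 = 200.
44.1 mg/mL / 200 = 0.221 mg/mL = 220 μg/mL.

220 μg/mL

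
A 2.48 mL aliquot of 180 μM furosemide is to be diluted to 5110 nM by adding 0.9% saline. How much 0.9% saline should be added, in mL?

5110 nM = 5.11 μM.
V₂ = C₁V₁/C₂ = 180 × 2.48 / 5.11 = 87.4 mL.
Diluent to add = V₂ − V₁ = 87.4 − 2.48 = 84.9 mL.

84.9 mL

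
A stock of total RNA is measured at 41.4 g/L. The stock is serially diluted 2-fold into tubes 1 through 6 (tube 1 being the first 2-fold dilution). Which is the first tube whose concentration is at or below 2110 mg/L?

Tube n has concentration 41.4 g/L / 2ⁿ.
Need 2ⁿ ≥ 41.4 g/L / 2110 mg/L = 19.6, so n ≥ 4.29.
First such tube: n = 5.

tube 5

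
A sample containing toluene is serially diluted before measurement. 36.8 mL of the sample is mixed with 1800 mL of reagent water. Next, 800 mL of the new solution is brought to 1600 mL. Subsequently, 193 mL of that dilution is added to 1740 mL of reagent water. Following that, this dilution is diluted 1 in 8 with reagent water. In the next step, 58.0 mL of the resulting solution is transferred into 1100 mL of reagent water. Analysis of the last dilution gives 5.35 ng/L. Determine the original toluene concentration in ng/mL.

Overall dilution factor = 49.91 × 2 × 10.02 × 8 × 19.97 = 1.60 × 10⁵.
Original = 5.35 ng/L × 1.60 × 10⁵ = 8.54 × 10⁵ ng/L = 854 ng/mL.

854 ng/mL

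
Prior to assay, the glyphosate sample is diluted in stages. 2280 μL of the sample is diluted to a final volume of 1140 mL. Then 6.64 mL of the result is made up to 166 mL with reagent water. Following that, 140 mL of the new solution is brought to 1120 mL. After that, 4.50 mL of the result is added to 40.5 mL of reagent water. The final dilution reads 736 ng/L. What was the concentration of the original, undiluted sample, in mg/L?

736 mg/L

Overall dilution factor = 500 × 25 × 8 × 10 = 1.00 × 10⁶.
Original = 736 ng/L × 1.00 × 10⁶ = 7.36 × 10⁸ ng/L = 736 mg/L.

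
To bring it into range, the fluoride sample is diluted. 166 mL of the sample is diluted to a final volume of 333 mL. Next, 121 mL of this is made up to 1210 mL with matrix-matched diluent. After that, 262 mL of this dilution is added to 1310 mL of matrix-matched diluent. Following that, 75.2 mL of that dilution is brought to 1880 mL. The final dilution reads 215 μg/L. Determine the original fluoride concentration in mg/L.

Overall dilution factor = 2.006 × 10 × 6 × 25 = 3009.
Original = 215 μg/L × 3009 = 6.47 × 10⁵ μg/L = 647 mg/L.

647 mg/L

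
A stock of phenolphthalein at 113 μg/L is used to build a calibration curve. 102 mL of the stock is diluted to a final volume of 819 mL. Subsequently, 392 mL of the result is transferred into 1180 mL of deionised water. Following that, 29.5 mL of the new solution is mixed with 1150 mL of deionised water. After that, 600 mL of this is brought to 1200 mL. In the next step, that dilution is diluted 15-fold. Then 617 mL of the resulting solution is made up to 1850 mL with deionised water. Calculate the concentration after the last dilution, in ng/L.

0.976 ng/L

Overall dilution factor = 8.029 × 4.010 × 39.98 × 2 × 15 × 2.998 = 1.16 × 10⁵.
113 μg/L / 1.16 × 10⁵ = 9.76 × 10⁻⁴ μg/L = 0.976 ng/L.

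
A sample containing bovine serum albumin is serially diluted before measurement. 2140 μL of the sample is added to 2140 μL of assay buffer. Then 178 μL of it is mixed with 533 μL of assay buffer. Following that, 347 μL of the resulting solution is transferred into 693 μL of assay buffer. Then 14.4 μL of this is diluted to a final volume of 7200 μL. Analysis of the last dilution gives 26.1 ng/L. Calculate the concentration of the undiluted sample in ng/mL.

Overall dilution factor = 2 × 3.994 × 2.997 × 500 = 1.20 × 10⁴.
Original = 26.1 ng/L × 1.20 × 10⁴ = 3.12 × 10⁵ ng/L = 312 ng/mL.

312 ng/mL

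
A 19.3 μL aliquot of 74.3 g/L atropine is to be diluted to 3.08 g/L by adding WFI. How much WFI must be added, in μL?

446 μL

V₂ = C₁V₁/C₂ = 74.3 × 19.3 / 3.08 = 466 μL.
Diluent to add = V₂ − V₁ = 466 − 19.3 = 446 μL.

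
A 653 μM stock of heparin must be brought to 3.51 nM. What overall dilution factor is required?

Factor = C₀/C_target = 653 μM / 3.51 nM = 1.86 × 10⁵.

1.86 × 10⁵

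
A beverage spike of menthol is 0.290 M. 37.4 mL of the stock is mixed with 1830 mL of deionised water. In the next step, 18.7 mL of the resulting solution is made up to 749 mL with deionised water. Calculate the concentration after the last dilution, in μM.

Overall dilution factor = 49.93 × 40.05 = 2000.
0.290 M / 2000 = 1.45 × 10⁻⁴ M = 145 μM.

145 μM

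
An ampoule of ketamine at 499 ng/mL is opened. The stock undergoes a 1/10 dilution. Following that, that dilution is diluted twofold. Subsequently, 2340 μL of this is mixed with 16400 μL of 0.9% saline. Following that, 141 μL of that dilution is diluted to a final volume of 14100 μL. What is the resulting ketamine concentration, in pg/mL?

31.2 pg/mL

Overall dilution factor = 10 × 2 × 8.009 × 100 = 1.60 × 10⁴.
499 ng/mL / 1.60 × 10⁴ = 0.0312 ng/mL = 31.2 pg/mL.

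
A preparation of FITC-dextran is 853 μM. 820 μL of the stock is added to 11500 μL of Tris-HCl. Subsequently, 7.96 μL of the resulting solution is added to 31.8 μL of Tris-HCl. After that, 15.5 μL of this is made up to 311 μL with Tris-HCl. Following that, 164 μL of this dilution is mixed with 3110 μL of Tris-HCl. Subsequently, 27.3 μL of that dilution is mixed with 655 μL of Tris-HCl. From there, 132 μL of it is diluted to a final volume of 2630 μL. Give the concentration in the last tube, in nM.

0.0570 nM

Overall dilution factor = 15.02 × 4.995 × 20.06 × 19.96 × 24.99 × 19.92 = 1.50 × 10⁷.
853 μM / 1.50 × 10⁷ = 5.70 × 10⁻⁵ μM = 0.0570 nM.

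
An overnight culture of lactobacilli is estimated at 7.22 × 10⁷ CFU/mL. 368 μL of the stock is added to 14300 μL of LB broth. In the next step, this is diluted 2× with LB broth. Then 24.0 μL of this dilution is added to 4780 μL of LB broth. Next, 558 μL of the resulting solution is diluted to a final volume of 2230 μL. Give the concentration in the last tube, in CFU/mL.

1130 CFU/mL

Overall dilution factor = 39.86 × 2 × 200.2 × 3.996 = 6.38 × 10⁴.
7.22 × 10⁷ CFU/mL / 6.38 × 10⁴ = 1130 CFU/mL.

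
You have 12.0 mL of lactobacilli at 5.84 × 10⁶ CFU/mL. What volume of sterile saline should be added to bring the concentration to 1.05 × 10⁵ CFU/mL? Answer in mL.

V₂ = C₁V₁/C₂ = 5.84 × 10⁶ × 12.0 / 1.05 × 10⁵ = 667 mL.
Diluent to add = V₂ − V₁ = 667 − 12.0 = 655 mL.

655 mL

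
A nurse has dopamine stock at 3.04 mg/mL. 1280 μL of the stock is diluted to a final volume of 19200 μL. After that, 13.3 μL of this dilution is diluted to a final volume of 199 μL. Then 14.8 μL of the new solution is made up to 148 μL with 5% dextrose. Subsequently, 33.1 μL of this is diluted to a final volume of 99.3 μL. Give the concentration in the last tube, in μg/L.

Overall dilution factor = 15 × 14.96 × 10 × 3 = 6733.
3.04 mg/mL / 6733 = 4.52 × 10⁻⁴ mg/mL = 452 μg/L.

452 μg/L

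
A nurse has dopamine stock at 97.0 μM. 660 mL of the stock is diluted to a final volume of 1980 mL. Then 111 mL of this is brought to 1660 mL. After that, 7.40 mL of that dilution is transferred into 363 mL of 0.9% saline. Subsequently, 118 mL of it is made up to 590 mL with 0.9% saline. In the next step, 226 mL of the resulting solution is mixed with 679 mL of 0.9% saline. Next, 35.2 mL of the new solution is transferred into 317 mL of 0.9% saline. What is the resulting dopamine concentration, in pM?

Overall dilution factor = 3 × 14.95 × 50.05 × 5 × 4.004 × 10.01 = 4.50 × 10⁵.
97.0 μM / 4.50 × 10⁵ = 2.16 × 10⁻⁴ μM = 216 pM.

216 pM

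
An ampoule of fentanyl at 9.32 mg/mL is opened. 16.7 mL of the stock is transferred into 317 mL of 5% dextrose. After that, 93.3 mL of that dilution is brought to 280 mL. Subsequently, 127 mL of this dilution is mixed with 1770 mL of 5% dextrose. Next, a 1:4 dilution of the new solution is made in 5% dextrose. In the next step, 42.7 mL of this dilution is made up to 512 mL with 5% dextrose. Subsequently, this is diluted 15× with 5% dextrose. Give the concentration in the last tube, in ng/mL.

Overall dilution factor = 19.98 × 3.001 × 14.94 × 4 × 11.99 × 15 = 6.44 × 10⁵.
9.32 mg/mL / 6.44 × 10⁵ = 1.45 × 10⁻⁵ mg/mL = 14.5 ng/mL.

14.5 ng/mL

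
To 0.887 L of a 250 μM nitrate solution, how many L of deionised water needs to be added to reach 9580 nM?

9580 nM = 9.58 μM.
V₂ = C₁V₁/C₂ = 250 × 0.887 / 9.58 = 23.1 L.
Diluent to add = V₂ − V₁ = 23.1 − 0.887 = 22.3 L.

22.3 L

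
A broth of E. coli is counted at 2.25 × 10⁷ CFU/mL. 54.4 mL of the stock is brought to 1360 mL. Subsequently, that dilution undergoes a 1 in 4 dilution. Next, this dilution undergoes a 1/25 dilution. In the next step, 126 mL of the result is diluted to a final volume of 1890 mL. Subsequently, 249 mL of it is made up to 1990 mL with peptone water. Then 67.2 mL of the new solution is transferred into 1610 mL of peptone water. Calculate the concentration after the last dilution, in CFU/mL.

Overall dilution factor = 25 × 4 × 25 × 15 × 7.992 × 24.96 = 7.48 × 10⁶.
2.25 × 10⁷ CFU/mL / 7.48 × 10⁶ = 3.01 CFU/mL.

3.01 CFU/mL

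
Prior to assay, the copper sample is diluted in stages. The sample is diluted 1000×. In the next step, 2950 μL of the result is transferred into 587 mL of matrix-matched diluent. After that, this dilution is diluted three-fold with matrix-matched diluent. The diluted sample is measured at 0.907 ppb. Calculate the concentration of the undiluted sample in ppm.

Overall dilution factor = 1000 × 200.0 × 3 = 6.00 × 10⁵.
Original = 0.907 ppb × 6.00 × 10⁵ = 5.44 × 10⁵ ppb = 544 ppm.

544 ppm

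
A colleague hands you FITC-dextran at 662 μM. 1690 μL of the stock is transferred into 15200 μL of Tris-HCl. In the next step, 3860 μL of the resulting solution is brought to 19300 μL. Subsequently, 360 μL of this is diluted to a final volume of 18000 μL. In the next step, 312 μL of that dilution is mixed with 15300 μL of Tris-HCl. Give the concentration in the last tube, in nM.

Overall dilution factor = 9.994 × 5 × 50 × 50.04 = 1.25 × 10⁵.
662 μM / 1.25 × 10⁵ = 5.30 × 10⁻³ μM = 5.30 nM.

5.30 nM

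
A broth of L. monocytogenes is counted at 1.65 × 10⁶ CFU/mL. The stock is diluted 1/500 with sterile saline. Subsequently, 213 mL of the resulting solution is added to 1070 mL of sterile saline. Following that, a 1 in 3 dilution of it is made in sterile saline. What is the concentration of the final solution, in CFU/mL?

183 CFU/mL

Overall dilution factor = 500 × 6.023 × 3 = 9035.
1.65 × 10⁶ CFU/mL / 9035 = 183 CFU/mL.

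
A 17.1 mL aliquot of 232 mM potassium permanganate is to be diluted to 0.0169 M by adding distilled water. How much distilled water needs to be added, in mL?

0.0169 M = 16.9 mM.
V₂ = C₁V₁/C₂ = 232 × 17.1 / 16.9 = 235 mL.
Diluent to add = V₂ − V₁ = 235 − 17.1 = 218 mL.

218 mL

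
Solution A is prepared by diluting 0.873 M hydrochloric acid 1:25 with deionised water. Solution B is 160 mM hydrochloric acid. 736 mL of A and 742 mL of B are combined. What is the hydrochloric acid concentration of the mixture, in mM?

C_A = 0.873 M / 25 = 0.0349 M.
C_B = 160 mM = 0.160 M.
C_mix = (C_A·V_A + C_B·V_B)/(V_A + V_B) = (0.0349×736 + 0.160×742) / 1478 = 0.0977 M = 97.7 mM.

97.7 mM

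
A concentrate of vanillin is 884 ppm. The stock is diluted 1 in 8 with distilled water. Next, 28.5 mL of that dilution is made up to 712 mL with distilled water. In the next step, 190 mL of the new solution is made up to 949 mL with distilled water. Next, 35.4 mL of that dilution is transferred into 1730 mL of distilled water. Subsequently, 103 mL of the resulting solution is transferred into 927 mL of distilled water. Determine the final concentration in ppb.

Overall dilution factor = 8 × 24.98 × 4.995 × 49.87 × 10 = 4.98 × 10⁵.
884 ppm / 4.98 × 10⁵ = 1.78 × 10⁻³ ppm = 1.78 ppb.

1.78 ppb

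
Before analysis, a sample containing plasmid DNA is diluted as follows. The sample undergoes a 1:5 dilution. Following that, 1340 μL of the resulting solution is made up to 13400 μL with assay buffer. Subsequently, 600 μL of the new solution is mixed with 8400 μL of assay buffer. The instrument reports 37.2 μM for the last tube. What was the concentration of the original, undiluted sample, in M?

0.0279 M

Overall dilution factor = 5 × 10 × 15 = 750.
Original = 37.2 μM × 750 = 2.79 × 10⁴ μM = 0.0279 M.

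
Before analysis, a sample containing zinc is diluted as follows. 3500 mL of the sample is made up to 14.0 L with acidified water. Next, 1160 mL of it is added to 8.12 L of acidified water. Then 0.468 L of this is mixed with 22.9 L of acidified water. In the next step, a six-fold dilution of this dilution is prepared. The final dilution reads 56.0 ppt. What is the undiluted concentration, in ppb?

537 ppb

Overall dilution factor = 4 × 8 × 49.93 × 6 = 9587.
Original = 56.0 ppt × 9587 = 5.37 × 10⁵ ppt = 537 ppb.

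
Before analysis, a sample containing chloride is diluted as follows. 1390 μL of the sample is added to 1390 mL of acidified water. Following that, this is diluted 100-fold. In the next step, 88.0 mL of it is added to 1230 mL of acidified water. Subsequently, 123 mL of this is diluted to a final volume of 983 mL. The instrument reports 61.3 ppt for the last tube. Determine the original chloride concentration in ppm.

734 ppm

Overall dilution factor = 1001 × 100 × 14.98 × 7.992 = 1.20 × 10⁷.
Original = 61.3 ppt × 1.20 × 10⁷ = 7.34 × 10⁸ ppt = 734 ppm.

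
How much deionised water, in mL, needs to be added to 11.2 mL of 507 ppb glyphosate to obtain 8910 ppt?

626 mL

8910 ppt = 8.91 ppb.
V₂ = C₁V₁/C₂ = 507 × 11.2 / 8.91 = 637 mL.
Diluent to add = V₂ − V₁ = 637 − 11.2 = 626 mL.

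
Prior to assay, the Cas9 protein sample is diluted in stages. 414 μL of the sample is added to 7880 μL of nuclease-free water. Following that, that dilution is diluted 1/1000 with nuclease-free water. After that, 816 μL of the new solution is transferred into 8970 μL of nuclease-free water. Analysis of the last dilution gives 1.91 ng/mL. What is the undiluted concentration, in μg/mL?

459 μg/mL

Overall dilution factor = 20.03 × 1000 × 11.99 = 2.40 × 10⁵.
Original = 1.91 ng/mL × 2.40 × 10⁵ = 4.59 × 10⁵ ng/mL = 459 μg/mL.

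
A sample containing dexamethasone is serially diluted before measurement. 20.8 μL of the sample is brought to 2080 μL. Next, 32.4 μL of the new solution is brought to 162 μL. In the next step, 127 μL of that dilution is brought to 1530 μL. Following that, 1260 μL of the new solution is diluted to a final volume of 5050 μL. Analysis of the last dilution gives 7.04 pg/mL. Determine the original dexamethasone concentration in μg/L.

Overall dilution factor = 100 × 5 × 12.05 × 4.008 = 2.41 × 10⁴.
Original = 7.04 pg/mL × 2.41 × 10⁴ = 1.70 × 10⁵ pg/mL = 170 μg/L.

170 μg/L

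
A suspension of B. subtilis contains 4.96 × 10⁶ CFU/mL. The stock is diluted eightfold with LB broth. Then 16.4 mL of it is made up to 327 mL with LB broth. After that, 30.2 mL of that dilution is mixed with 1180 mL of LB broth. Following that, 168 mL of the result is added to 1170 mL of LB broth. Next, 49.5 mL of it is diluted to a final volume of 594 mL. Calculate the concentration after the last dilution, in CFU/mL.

8.12 CFU/mL

Overall dilution factor = 8 × 19.94 × 40.07 × 7.964 × 12 = 6.11 × 10⁵.
4.96 × 10⁶ CFU/mL / 6.11 × 10⁵ = 8.12 CFU/mL.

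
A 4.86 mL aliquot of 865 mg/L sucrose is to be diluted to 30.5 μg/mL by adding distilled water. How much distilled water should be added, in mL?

133 mL

30.5 μg/mL = 30.5 mg/L.
V₂ = C₁V₁/C₂ = 865 × 4.86 / 30.5 = 138 mL.
Diluent to add = V₂ − V₁ = 138 − 4.86 = 133 mL.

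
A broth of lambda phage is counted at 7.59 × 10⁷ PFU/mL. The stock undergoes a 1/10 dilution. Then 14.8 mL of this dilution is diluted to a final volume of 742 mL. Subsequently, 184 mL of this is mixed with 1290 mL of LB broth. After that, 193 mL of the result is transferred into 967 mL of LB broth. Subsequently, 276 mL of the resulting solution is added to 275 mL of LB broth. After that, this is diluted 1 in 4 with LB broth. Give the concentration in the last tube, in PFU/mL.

Overall dilution factor = 10 × 50.14 × 8.011 × 6.010 × 1.996 × 4 = 1.93 × 10⁵.
7.59 × 10⁷ PFU/mL / 1.93 × 10⁵ = 394 PFU/mL.

394 PFU/mL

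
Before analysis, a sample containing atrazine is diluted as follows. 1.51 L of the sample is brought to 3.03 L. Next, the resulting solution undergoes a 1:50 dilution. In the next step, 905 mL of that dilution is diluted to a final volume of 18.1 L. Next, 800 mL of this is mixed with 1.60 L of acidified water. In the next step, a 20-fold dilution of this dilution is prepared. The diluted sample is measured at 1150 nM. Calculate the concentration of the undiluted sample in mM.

138 mM

Overall dilution factor = 2.007 × 50 × 20 × 3 × 20 = 1.20 × 10⁵.
Original = 1150 nM × 1.20 × 10⁵ = 1.38 × 10⁸ nM = 138 mM.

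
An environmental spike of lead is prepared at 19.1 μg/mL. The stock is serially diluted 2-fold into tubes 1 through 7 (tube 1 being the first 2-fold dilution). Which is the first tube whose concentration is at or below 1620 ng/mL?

tube 4

Tube n has concentration 19.1 μg/mL / 2ⁿ.
Need 2ⁿ ≥ 19.1 μg/mL / 1620 ng/mL = 11.8, so n ≥ 3.56.
First such tube: n = 4.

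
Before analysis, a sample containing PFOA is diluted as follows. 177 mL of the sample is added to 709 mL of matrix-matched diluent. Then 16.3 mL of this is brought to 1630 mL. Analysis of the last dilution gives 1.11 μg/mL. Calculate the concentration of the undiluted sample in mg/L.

556 mg/L

Overall dilution factor = 5.006 × 100 = 501.
Original = 1.11 μg/mL × 501 = 556 μg/mL = 556 mg/L.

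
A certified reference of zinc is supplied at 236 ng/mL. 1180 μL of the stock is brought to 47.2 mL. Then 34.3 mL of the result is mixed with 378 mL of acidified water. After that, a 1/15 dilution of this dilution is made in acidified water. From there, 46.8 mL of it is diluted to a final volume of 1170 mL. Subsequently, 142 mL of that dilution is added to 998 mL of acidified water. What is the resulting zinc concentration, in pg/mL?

Overall dilution factor = 40 × 12.02 × 15 × 25 × 8.028 = 1.45 × 10⁶.
236 ng/mL / 1.45 × 10⁶ = 1.63 × 10⁻⁴ ng/mL = 0.163 pg/mL.

0.163 pg/mL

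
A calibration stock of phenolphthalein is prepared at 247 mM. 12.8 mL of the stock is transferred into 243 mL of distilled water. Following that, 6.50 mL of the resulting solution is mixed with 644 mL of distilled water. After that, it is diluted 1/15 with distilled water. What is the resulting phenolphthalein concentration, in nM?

Overall dilution factor = 19.98 × 100.1 × 15 = 3.00 × 10⁴.
247 mM / 3.00 × 10⁴ = 8.23 × 10⁻³ mM = 8230 nM.

8230 nM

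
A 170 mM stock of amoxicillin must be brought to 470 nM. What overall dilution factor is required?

3.62 × 10⁵

Factor = C₀/C_target = 170 mM / 470 nM = 3.62 × 10⁵.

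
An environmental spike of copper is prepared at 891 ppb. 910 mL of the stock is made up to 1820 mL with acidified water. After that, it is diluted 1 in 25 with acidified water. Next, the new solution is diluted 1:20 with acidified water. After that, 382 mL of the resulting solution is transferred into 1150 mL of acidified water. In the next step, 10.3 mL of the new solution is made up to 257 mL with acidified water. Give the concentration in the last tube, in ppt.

8.90 ppt

Overall dilution factor = 2 × 25 × 20 × 4.010 × 24.95 = 1.00 × 10⁵.
891 ppb / 1.00 × 10⁵ = 8.90 × 10⁻³ ppb = 8.90 ppt.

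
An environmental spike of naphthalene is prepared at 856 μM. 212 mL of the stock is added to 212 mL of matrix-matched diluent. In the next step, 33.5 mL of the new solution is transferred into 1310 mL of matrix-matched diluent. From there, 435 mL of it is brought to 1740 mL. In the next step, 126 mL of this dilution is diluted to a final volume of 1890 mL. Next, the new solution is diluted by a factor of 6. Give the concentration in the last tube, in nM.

29.6 nM

Overall dilution factor = 2 × 40.10 × 4 × 15 × 6 = 2.89 × 10⁴.
856 μM / 2.89 × 10⁴ = 0.0296 μM = 29.6 nM.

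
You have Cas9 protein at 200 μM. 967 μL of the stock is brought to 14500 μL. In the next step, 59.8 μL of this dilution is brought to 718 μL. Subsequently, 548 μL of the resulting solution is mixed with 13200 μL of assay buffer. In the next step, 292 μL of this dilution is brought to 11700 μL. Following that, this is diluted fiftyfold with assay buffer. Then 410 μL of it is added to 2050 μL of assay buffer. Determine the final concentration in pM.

Overall dilution factor = 14.99 × 12.01 × 25.09 × 40.07 × 50 × 6 = 5.43 × 10⁷.
200 μM / 5.43 × 10⁷ = 3.68 × 10⁻⁶ μM = 3.68 pM.

3.68 pM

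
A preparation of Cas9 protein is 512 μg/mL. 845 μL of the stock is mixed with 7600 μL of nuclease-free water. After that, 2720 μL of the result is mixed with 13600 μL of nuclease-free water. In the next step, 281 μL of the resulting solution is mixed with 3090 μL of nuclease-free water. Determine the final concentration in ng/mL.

Overall dilution factor = 9.994 × 6 × 12.00 = 719.
512 μg/mL / 719 = 0.712 μg/mL = 712 ng/mL.

712 ng/mL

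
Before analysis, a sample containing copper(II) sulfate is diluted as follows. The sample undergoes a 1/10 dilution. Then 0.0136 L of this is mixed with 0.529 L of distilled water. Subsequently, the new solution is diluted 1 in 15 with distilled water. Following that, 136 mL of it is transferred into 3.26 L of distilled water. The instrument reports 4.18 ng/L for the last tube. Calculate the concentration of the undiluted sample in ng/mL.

625 ng/mL

Overall dilution factor = 10 × 39.90 × 15 × 24.97 = 1.49 × 10⁵.
Original = 4.18 ng/L × 1.49 × 10⁵ = 6.25 × 10⁵ ng/L = 625 ng/mL.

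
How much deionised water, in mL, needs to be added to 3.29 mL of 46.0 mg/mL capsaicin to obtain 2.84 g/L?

2.84 g/L = 2.84 mg/mL.
V₂ = C₁V₁/C₂ = 46.0 × 3.29 / 2.84 = 53.3 mL.
Diluent to add = V₂ − V₁ = 53.3 − 3.29 = 50.0 mL.

50.0 mL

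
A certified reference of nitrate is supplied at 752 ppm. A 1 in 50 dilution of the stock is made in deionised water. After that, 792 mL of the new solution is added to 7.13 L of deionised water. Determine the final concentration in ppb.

1500 ppb

Overall dilution factor = 50 × 10.00 = 500.
752 ppm / 500 = 1.50 ppm = 1500 ppb.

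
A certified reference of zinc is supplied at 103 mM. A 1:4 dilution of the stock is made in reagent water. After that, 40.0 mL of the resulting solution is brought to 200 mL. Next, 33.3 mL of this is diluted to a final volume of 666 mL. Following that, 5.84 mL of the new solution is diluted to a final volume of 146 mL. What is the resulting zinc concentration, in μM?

10.3 μM

Overall dilution factor = 4 × 5 × 20 × 25 = 1.00 × 10⁴.
103 mM / 1.00 × 10⁴ = 0.0103 mM = 10.3 μM.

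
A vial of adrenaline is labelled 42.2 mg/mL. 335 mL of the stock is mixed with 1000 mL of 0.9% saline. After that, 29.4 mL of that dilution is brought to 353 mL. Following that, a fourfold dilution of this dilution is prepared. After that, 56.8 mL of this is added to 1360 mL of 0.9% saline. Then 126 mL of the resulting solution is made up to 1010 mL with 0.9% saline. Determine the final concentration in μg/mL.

Overall dilution factor = 3.985 × 12.01 × 4 × 24.94 × 8.016 = 3.83 × 10⁴.
42.2 mg/mL / 3.83 × 10⁴ = 1.10 × 10⁻³ mg/mL = 1.10 μg/mL.

1.10 μg/mL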